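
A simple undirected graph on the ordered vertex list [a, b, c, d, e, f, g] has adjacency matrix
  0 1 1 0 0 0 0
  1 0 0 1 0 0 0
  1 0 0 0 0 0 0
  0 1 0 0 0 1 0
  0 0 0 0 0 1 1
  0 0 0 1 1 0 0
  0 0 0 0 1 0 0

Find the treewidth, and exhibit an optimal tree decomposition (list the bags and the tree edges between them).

Treewidth 1.
Bags: B1 = {e, g}  B2 = {e, f}  B3 = {d, f}  B4 = {b, d}  B5 = {a, b}  B6 = {a, c}
Tree: B1–B2, B2–B3, B3–B4, B4–B5, B5–B6

Every bag has size at most 2, so the width is 2 − 1 = 1 and tw(G) ≤ 1. Since G has at least one edge (e.g. g–e), it is not an edgeless graph, so tw(G) ≥ 1. The upper and lower bounds meet at 1, so that is the treewidth.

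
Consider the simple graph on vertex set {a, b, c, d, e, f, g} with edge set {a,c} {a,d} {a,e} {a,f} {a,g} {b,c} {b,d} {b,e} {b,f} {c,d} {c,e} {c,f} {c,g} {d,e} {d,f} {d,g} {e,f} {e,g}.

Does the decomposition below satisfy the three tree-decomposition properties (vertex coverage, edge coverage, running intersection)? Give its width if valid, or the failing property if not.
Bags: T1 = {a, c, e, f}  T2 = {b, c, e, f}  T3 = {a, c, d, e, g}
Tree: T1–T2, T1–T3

No — edge (d,f) lies in no bag.

A tree decomposition must satisfy three properties: every vertex lies in some bag; for every edge, both endpoints lie together in some bag; and for every vertex, the bags containing it form a connected subtree. Here edge (d,f) lies in no bag, so the decomposition is invalid.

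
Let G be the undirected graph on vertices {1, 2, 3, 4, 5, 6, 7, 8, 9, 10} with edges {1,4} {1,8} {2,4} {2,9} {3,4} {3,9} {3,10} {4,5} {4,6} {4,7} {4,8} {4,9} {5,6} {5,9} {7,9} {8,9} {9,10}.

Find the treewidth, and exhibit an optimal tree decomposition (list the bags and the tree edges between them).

Treewidth 2.
One optimal decomposition is:
Bags: B1 = {4, 5, 9}  B2 = {2, 4, 9}  B3 = {4, 8, 9}  B4 = {4, 7, 9}  B5 = {3, 4, 9}  B6 = {3, 9, 10}  B7 = {4, 5, 6}  B8 = {1, 4, 8}
Tree: B1–B2, B2–B3, B2–B4, B2–B5, B5–B6, B1–B7, B3–B8

Each bag holds 3 vertices, so the decomposition has width 2, which upper-bounds the treewidth. For the lower bound, the 3 vertices {3, 9, 10} are pairwise adjacent, and any tree decomposition puts a clique entirely inside one bag — forcing width ≥ 2. The upper and lower bounds meet at 2, so that is the treewidth.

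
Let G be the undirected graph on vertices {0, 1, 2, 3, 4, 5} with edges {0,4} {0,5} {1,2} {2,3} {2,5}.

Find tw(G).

A width-1 tree decomposition is:
Bags: B1 = {2, 5}  B2 = {0, 5}  B3 = {0, 4}  B4 = {2, 3}  B5 = {1, 2}
Tree: B1–B2, B2–B3, B1–B4, B4–B5
Each bag holds 2 vertices, so the decomposition has width 1, which upper-bounds the treewidth. G has an edge, so its treewidth is at least 1. Hence tw(G) = 1 exactly.

1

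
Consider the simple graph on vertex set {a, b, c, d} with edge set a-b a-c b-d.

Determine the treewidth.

A width-1 tree decomposition is:
Bags: B1 = {b, d}  B2 = {a, b}  B3 = {a, c}
Tree: B1–B2, B2–B3
The largest bag has 2 vertices, giving width 1; this decomposition certifies tw(G) ≤ 1. Since G has at least one edge (e.g. d–b), it is not an edgeless graph, so tw(G) ≥ 1. The upper and lower bounds meet at 1, so that is the treewidth.

1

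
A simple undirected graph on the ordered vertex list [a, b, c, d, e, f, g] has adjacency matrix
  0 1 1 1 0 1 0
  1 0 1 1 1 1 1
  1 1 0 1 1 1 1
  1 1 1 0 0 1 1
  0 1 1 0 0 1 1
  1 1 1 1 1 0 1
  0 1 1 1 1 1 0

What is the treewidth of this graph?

A width-4 tree decomposition is:
Bags: B1 = {b, c, d, f, g}  B2 = {b, c, e, f, g}  B3 = {a, b, c, d, f}
Tree: B1–B2, B1–B3
Each bag holds 5 vertices, so the decomposition has width 4, which upper-bounds the treewidth. For the lower bound, the 5 vertices {b, c, d, f, g} are pairwise adjacent, and any tree decomposition puts a clique entirely inside one bag — forcing width ≥ 4. Hence tw(G) = 4 exactly.

4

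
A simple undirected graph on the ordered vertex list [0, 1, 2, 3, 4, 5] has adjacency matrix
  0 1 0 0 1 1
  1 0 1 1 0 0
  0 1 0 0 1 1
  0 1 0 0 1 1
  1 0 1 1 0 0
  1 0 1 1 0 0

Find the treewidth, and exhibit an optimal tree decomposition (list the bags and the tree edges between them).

The largest bag has 4 vertices, giving width 3; this decomposition certifies tw(G) ≤ 3. For the lower bound: the 4 vertex sets {2,4}, {1,3}, {0}, {5} are disjoint, each induces a connected subgraph, and every pair is joined by at least one edge of G. Contracting each set to a single vertex therefore yields K_{4} as a minor, and since treewidth is minor-monotone, tw(G) ≥ tw(K_{4}) = 3. Combining the bounds, tw(G) = 3.

Treewidth 3.
Bags: B1 = {0, 2, 3, 4}  B2 = {0, 1, 2, 3}  B3 = {0, 2, 3, 5}
Tree: B1–B2, B2–B3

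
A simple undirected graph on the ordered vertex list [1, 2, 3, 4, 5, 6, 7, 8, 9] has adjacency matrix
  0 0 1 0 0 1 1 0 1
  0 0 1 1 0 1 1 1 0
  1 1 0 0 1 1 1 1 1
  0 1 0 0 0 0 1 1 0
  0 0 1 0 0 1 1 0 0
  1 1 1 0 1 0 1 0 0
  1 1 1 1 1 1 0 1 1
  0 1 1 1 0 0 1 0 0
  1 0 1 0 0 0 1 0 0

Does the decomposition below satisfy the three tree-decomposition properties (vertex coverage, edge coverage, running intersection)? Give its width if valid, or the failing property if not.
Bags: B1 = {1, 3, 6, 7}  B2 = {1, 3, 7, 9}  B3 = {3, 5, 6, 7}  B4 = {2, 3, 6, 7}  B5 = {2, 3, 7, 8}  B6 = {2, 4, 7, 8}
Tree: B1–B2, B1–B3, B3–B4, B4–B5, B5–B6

Every vertex of G appears in some bag (union = {1, 2, 3, 4, 5, 6, 7, 8, 9}); every edge is covered by a bag; and for each vertex v the set of bags containing v is connected in the bag tree. The decomposition is therefore valid. The largest bag has 4 vertices, so the width is 3.

Yes; width 3.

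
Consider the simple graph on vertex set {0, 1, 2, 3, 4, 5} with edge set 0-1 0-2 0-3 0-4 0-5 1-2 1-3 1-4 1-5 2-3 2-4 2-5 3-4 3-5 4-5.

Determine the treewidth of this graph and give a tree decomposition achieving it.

A single bag containing all 6 vertices is trivially a valid decomposition of width 5. On the other hand G contains the 6-clique {0, 1, 2, 3, 4, 5}. A clique must lie in a single bag of any decomposition, so no decomposition can have width below 5. Hence tw(G) = 5 exactly.

Treewidth 5.
One optimal decomposition is:
Bags: B1 = {0, 1, 2, 3, 4, 5}
Tree: (single bag)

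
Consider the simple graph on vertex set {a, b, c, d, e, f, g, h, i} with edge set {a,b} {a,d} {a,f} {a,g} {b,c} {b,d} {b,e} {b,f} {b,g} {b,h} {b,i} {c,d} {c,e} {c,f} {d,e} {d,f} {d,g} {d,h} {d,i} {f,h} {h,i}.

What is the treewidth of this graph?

A width-3 tree decomposition is:
Bags: B1 = {b, d, h, i}  B2 = {b, d, f, h}  B3 = {a, b, d, f}  B4 = {b, c, d, f}  B5 = {b, c, d, e}  B6 = {a, b, d, g}
Tree: B1–B2, B2–B3, B2–B4, B4–B5, B3–B6
Each bag holds 4 vertices, so the decomposition has width 3, which upper-bounds the treewidth. For the lower bound, the 4 vertices {a, b, d, g} are pairwise adjacent, and any tree decomposition puts a clique entirely inside one bag — forcing width ≥ 3. Hence tw(G) = 3 exactly.

3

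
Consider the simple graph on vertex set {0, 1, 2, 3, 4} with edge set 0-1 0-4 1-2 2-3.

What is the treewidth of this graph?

A width-1 tree decomposition is:
Bags: B1 = {2, 3}  B2 = {1, 2}  B3 = {0, 1}  B4 = {0, 4}
Tree: B1–B2, B2–B3, B3–B4
Every bag has size at most 2, so the width is 2 − 1 = 1 and tw(G) ≤ 1. Any graph with an edge has treewidth ≥ 1, and G has the edge 3–2. Therefore the treewidth is 1.

1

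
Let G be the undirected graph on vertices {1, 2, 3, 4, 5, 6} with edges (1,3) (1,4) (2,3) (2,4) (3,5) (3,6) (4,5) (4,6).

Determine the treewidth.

2

A width-2 tree decomposition is:
Bags: B1 = {1, 3, 4}  B2 = {3, 4, 5}  B3 = {2, 3, 4}  B4 = {3, 4, 6}
Tree: B1–B2, B2–B3, B3–B4
Every bag has size at most 3, so the width is 3 − 1 = 2 and tw(G) ≤ 2. For the lower bound, G contains the cycle 3–1–4–5–3, so G is not a forest; only forests have treewidth ≤ 1, hence tw(G) ≥ 2. The upper and lower bounds meet at 2, so that is the treewidth.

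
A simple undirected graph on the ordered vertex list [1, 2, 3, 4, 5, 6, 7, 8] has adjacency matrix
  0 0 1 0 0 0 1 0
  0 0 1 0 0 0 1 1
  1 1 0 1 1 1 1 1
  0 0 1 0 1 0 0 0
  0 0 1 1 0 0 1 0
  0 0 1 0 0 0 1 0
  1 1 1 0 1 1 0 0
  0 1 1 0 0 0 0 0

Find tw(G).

A width-2 tree decomposition is:
Bags: B1 = {2, 3, 7}  B2 = {3, 6, 7}  B3 = {3, 5, 7}  B4 = {2, 3, 8}  B5 = {1, 3, 7}  B6 = {3, 4, 5}
Tree: B1–B2, B1–B3, B1–B4, B3–B5, B3–B6
Each bag holds 3 vertices, so the decomposition has width 2, which upper-bounds the treewidth. For the lower bound, the 3 vertices {2, 3, 8} are pairwise adjacent, and any tree decomposition puts a clique entirely inside one bag — forcing width ≥ 2. Hence tw(G) = 2 exactly.

2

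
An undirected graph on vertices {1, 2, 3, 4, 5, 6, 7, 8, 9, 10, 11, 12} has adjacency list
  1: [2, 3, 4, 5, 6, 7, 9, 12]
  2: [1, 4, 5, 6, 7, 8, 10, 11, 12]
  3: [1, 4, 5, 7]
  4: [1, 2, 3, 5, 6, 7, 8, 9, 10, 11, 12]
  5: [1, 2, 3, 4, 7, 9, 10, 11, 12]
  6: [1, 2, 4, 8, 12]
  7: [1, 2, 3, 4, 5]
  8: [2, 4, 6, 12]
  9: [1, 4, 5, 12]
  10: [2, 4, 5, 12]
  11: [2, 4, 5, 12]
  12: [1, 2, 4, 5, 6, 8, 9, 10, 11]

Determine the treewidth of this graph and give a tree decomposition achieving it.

Treewidth 4.
Bags: B1 = {1, 2, 4, 5, 12}  B2 = {1, 4, 5, 9, 12}  B3 = {1, 2, 4, 5, 7}  B4 = {2, 4, 5, 10, 12}  B5 = {1, 2, 4, 6, 12}  B6 = {2, 4, 5, 11, 12}  B7 = {1, 3, 4, 5, 7}  B8 = {2, 4, 6, 8, 12}
Tree: B1–B2, B1–B3, B1–B4, B1–B5, B1–B6, B3–B7, B5–B8

Each bag holds 5 vertices, so the decomposition has width 4, which upper-bounds the treewidth. Conversely, {1, 4, 5, 9, 12} is a clique of size 5, and the vertices of any clique must share a bag in every tree decomposition; so some bag has ≥ 5 vertices and tw(G) ≥ 4. Combining the bounds, tw(G) = 4.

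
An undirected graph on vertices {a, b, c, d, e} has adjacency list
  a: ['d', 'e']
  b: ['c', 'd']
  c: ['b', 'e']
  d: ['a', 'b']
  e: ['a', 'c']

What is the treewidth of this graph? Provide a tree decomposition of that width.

Each bag holds 3 vertices, so the decomposition has width 2, which upper-bounds the treewidth. The edges a–e–c–b–d–a form a cycle, so G is not a tree and its treewidth is at least 2. Hence tw(G) = 2 exactly.

Treewidth 2.
One such decomposition:
Bags: B1 = {a, c, e}  B2 = {a, b, c}  B3 = {a, b, d}
Tree: B1–B2, B2–B3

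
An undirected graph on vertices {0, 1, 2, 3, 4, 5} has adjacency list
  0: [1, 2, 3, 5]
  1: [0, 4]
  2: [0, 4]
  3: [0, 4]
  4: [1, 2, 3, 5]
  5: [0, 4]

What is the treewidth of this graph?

A width-2 tree decomposition is:
Bags: B1 = {0, 3, 4}  B2 = {0, 1, 4}  B3 = {0, 4, 5}  B4 = {0, 2, 4}
Tree: B1–B2, B2–B3, B3–B4
Each bag holds 3 vertices, so the decomposition has width 2, which upper-bounds the treewidth. For the lower bound, G contains the cycle 3–0–1–4–3, so G is not a forest; only forests have treewidth ≤ 1, hence tw(G) ≥ 2. The upper and lower bounds meet at 2, so that is the treewidth.

2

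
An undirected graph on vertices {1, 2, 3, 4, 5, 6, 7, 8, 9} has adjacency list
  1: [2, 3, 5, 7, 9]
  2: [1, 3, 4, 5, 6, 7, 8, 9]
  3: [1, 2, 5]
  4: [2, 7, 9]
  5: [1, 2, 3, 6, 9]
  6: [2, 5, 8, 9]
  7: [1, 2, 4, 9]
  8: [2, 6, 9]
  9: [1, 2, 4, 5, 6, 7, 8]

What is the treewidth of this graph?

A width-3 tree decomposition is:
Bags: B1 = {1, 2, 7, 9}  B2 = {1, 2, 5, 9}  B3 = {1, 2, 3, 5}  B4 = {2, 5, 6, 9}  B5 = {2, 4, 7, 9}  B6 = {2, 6, 8, 9}
Tree: B1–B2, B2–B3, B2–B4, B1–B5, B4–B6
The largest bag has 4 vertices, giving width 3; this decomposition certifies tw(G) ≤ 3. Conversely, {2, 6, 8, 9} is a clique of size 4, and the vertices of any clique must share a bag in every tree decomposition; so some bag has ≥ 4 vertices and tw(G) ≥ 3. The upper and lower bounds meet at 3, so that is the treewidth.

3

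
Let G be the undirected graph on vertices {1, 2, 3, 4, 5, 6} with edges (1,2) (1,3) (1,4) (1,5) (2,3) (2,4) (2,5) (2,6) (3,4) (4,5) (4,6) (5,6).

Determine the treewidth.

A width-3 tree decomposition is:
Bags: B1 = {1, 2, 3, 4}  B2 = {1, 2, 4, 5}  B3 = {2, 4, 5, 6}
Tree: B1–B2, B2–B3
Every bag has size at most 4, so the width is 4 − 1 = 3 and tw(G) ≤ 3. Conversely, {1, 2, 3, 4} is a clique of size 4, and the vertices of any clique must share a bag in every tree decomposition; so some bag has ≥ 4 vertices and tw(G) ≥ 3. Therefore the treewidth is 3.

3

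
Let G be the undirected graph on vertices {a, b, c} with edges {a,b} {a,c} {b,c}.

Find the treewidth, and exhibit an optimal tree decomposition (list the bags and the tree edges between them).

A single bag containing all 3 vertices is trivially a valid decomposition of width 2. Conversely, {a, b, c} is a clique of size 3, and the vertices of any clique must share a bag in every tree decomposition; so some bag has ≥ 3 vertices and tw(G) ≥ 2. Hence tw(G) = 2 exactly.

Treewidth 2.
Bags: B1 = {a, b, c}
Tree: (single bag)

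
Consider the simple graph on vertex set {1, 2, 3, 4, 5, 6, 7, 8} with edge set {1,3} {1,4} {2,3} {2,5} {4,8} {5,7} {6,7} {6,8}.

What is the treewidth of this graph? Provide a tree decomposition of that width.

Treewidth 2.
One optimal decomposition is:
Bags: B1 = {4, 6, 8}  B2 = {4, 6, 7}  B3 = {4, 5, 7}  B4 = {2, 4, 5}  B5 = {2, 3, 4}  B6 = {1, 3, 4}
Tree: B1–B2, B2–B3, B3–B4, B4–B5, B5–B6

Every bag has size at most 3, so the width is 3 − 1 = 2 and tw(G) ≤ 2. Since 4–8–6–7–5–2–3–1–4 is a cycle in G, G is not acyclic. Forests are exactly the graphs of treewidth ≤ 1, so tw(G) ≥ 2. Therefore the treewidth is 2.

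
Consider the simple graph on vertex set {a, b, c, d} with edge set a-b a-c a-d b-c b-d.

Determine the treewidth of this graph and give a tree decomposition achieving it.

Treewidth 2.
One optimal decomposition is:
Bags: B1 = {a, b, d}  B2 = {a, b, c}
Tree: B1–B2

Every bag has size at most 3, so the width is 3 − 1 = 2 and tw(G) ≤ 2. For the lower bound, the 3 vertices {a, b, d} are pairwise adjacent, and any tree decomposition puts a clique entirely inside one bag — forcing width ≥ 2. Hence tw(G) = 2 exactly.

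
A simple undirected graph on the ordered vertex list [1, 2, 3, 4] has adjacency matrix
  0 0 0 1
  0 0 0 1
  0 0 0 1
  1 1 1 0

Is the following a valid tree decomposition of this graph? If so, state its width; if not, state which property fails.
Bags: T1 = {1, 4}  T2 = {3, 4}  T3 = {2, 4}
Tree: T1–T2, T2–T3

Every vertex of G appears in some bag (union = {1, 2, 3, 4}); every edge is covered by a bag; and for each vertex v the set of bags containing v is connected in the bag tree. The decomposition is therefore valid. The largest bag has 2 vertices, so the width is 1.

Yes; width 1.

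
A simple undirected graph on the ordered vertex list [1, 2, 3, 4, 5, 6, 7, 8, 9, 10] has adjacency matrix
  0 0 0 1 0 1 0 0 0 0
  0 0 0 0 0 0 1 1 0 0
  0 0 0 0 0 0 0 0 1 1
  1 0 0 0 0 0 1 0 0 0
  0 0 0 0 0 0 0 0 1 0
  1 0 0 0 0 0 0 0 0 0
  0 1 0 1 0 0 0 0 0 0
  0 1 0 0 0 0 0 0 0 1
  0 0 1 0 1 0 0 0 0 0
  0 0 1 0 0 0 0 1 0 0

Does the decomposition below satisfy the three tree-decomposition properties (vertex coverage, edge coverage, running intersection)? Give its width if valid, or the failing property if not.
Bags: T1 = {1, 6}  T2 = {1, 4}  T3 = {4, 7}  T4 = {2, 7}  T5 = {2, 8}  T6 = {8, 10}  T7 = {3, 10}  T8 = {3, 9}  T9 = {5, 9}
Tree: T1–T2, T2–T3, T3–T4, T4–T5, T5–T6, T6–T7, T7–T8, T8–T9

Vertex coverage: the bags together contain {1, 2, 3, 4, 5, 6, 7, 8, 9, 10}, the full vertex set. Edge coverage: each edge of G has both endpoints in at least one bag. Running intersection: for every vertex, the bags containing it form a connected subtree. All three properties hold, so this is a valid tree decomposition of width max|bag| − 1 = 1, and hence tw(G) ≤ 1.

Yes; width 1.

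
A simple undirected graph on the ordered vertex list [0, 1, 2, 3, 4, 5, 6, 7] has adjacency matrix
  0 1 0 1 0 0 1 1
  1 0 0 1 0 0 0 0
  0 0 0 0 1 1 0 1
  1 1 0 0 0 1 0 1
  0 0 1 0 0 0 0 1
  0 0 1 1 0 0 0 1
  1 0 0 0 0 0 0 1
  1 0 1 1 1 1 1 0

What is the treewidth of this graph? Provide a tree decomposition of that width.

Each bag holds 3 vertices, so the decomposition has width 2, which upper-bounds the treewidth. For the lower bound, the 3 vertices {0, 1, 3} are pairwise adjacent, and any tree decomposition puts a clique entirely inside one bag — forcing width ≥ 2. Combining the bounds, tw(G) = 2.

Treewidth 2.
One optimal decomposition is:
Bags: B1 = {0, 3, 7}  B2 = {3, 5, 7}  B3 = {0, 6, 7}  B4 = {2, 5, 7}  B5 = {0, 1, 3}  B6 = {2, 4, 7}
Tree: B1–B2, B1–B3, B2–B4, B1–B5, B4–B6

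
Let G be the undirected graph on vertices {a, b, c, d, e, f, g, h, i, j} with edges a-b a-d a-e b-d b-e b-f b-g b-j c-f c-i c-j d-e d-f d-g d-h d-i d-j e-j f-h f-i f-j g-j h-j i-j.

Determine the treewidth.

A width-3 tree decomposition is:
Bags: B1 = {b, d, e, j}  B2 = {b, d, f, j}  B3 = {a, b, d, e}  B4 = {d, f, i, j}  B5 = {c, f, i, j}  B6 = {b, d, g, j}  B7 = {d, f, h, j}
Tree: B1–B2, B1–B3, B2–B4, B4–B5, B1–B6, B2–B7
The largest bag has 4 vertices, giving width 3; this decomposition certifies tw(G) ≤ 3. On the other hand G contains the 4-clique {b, d, g, j}. A clique must lie in a single bag of any decomposition, so no decomposition can have width below 3. Combining the bounds, tw(G) = 3.

3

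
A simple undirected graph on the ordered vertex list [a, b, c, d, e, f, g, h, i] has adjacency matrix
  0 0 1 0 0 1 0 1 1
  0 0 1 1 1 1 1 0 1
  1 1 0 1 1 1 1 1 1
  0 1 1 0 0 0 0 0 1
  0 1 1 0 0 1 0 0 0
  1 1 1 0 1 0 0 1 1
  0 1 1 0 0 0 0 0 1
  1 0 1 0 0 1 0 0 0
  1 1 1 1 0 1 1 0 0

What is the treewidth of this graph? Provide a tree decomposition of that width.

The largest bag has 4 vertices, giving width 3; this decomposition certifies tw(G) ≤ 3. For the lower bound, the 4 vertices {b, c, d, i} are pairwise adjacent, and any tree decomposition puts a clique entirely inside one bag — forcing width ≥ 3. The upper and lower bounds meet at 3, so that is the treewidth.

Treewidth 3.
Bags: B1 = {b, c, g, i}  B2 = {b, c, f, i}  B3 = {a, c, f, i}  B4 = {a, c, f, h}  B5 = {b, c, d, i}  B6 = {b, c, e, f}
Tree: B1–B2, B2–B3, B3–B4, B2–B5, B2–B6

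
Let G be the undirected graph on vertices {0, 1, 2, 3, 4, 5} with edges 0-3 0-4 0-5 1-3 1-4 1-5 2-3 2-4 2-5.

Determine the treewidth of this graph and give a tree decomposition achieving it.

The largest bag has 4 vertices, giving width 3; this decomposition certifies tw(G) ≤ 3. For the lower bound: the 4 vertex sets {2,4}, {0,5}, {3}, {1} are disjoint, each induces a connected subgraph, and every pair is joined by at least one edge of G. Contracting each set to a single vertex therefore yields K_{4} as a minor, and since treewidth is minor-monotone, tw(G) ≥ tw(K_{4}) = 3. Hence tw(G) = 3 exactly.

Treewidth 3.
One optimal decomposition is:
Bags: B1 = {2, 3, 4, 5}  B2 = {0, 3, 4, 5}  B3 = {1, 3, 4, 5}
Tree: B1–B2, B2–B3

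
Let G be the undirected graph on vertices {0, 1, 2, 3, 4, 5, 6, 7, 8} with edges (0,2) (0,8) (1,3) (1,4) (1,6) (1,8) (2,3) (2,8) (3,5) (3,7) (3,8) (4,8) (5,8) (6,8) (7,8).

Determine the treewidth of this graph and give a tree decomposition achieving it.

Each bag holds 3 vertices, so the decomposition has width 2, which upper-bounds the treewidth. On the other hand G contains the 3-clique {0, 2, 8}. A clique must lie in a single bag of any decomposition, so no decomposition can have width below 2. The upper and lower bounds meet at 2, so that is the treewidth.

Treewidth 2.
One such decomposition:
Bags: B1 = {1, 3, 8}  B2 = {1, 6, 8}  B3 = {2, 3, 8}  B4 = {3, 5, 8}  B5 = {1, 4, 8}  B6 = {3, 7, 8}  B7 = {0, 2, 8}
Tree: B1–B2, B1–B3, B1–B4, B2–B5, B3–B6, B3–B7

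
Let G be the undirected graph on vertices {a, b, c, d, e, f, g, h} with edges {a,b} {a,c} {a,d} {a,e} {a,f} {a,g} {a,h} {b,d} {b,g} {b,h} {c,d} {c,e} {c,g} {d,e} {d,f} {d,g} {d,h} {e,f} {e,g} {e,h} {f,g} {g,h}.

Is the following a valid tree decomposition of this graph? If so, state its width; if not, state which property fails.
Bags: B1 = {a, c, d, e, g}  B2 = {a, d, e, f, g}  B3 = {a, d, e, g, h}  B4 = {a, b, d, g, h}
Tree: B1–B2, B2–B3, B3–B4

Every vertex of G appears in some bag (union = {a, b, c, d, e, f, g, h}); every edge is covered by a bag; and for each vertex v the set of bags containing v is connected in the bag tree. The decomposition is therefore valid. The largest bag has 5 vertices, so the width is 4.

Yes; width 4.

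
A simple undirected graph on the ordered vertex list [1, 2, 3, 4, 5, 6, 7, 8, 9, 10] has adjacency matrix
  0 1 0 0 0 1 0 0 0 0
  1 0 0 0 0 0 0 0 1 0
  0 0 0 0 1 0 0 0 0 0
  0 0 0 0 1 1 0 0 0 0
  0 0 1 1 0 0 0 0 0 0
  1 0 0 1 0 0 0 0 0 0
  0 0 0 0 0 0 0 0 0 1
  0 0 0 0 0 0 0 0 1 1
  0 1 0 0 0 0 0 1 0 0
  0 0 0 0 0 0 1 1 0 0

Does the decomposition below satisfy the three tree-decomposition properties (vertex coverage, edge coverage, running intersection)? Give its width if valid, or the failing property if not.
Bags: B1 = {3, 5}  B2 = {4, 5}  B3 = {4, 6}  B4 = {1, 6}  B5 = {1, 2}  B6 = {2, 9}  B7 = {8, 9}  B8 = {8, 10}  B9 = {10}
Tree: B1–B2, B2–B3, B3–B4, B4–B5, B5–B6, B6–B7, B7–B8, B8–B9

No — vertex 7 appears in no bag.

A tree decomposition must satisfy three properties: every vertex lies in some bag; for every edge, both endpoints lie together in some bag; and for every vertex, the bags containing it form a connected subtree. Here vertex 7 appears in no bag, so the decomposition is invalid.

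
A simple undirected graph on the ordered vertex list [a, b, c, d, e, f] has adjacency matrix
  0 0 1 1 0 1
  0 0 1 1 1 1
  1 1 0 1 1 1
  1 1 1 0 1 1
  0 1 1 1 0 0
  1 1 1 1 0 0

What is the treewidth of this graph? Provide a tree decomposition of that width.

Every bag has size at most 4, so the width is 4 − 1 = 3 and tw(G) ≤ 3. Conversely, {b, c, d, e} is a clique of size 4, and the vertices of any clique must share a bag in every tree decomposition; so some bag has ≥ 4 vertices and tw(G) ≥ 3. Hence tw(G) = 3 exactly.

Treewidth 3.
One such decomposition:
Bags: B1 = {b, c, d, f}  B2 = {b, c, d, e}  B3 = {a, c, d, f}
Tree: B1–B2, B1–B3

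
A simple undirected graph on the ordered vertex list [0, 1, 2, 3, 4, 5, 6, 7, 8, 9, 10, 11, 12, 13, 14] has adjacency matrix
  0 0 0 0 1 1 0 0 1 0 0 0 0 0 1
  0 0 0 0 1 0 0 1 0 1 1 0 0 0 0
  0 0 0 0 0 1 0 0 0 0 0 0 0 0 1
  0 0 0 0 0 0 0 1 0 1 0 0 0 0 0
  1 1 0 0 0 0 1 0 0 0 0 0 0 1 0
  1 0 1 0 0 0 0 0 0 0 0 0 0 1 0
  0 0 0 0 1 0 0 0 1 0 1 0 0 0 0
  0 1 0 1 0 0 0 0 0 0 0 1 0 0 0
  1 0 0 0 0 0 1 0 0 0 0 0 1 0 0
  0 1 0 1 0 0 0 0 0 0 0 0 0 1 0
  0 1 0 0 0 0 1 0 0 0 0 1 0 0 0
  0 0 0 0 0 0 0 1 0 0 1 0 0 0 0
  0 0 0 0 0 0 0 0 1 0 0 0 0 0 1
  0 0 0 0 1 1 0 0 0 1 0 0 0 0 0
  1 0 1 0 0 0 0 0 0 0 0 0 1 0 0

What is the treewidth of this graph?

3

A width-3 tree decomposition is:
Bags: B1 = {2, 8, 12, 14}  B2 = {0, 2, 8, 14}  B3 = {0, 2, 5, 8}  B4 = {0, 5, 6, 8}  B5 = {0, 4, 5, 6}  B6 = {4, 5, 6, 13}  B7 = {4, 6, 10, 13}  B8 = {1, 4, 10, 13}  B9 = {1, 9, 10, 13}  B10 = {1, 9, 10, 11}  B11 = {1, 7, 9, 11}  B12 = {3, 7, 9, 11}
Tree: B1–B2, B2–B3, B3–B4, B4–B5, B5–B6, B6–B7, B7–B8, B8–B9, B9–B10, B10–B11, B11–B12
Every bag has size at most 4, so the width is 4 − 1 = 3 and tw(G) ≤ 3. For the lower bound: the 4 vertex sets {2,12,14}, {8}, {0}, {4,5,6,13} are disjoint, each induces a connected subgraph, and every pair is joined by at least one edge of G. Contracting each set to a single vertex therefore yields K_{4} as a minor, and since treewidth is minor-monotone, tw(G) ≥ tw(K_{4}) = 3. Therefore the treewidth is 3.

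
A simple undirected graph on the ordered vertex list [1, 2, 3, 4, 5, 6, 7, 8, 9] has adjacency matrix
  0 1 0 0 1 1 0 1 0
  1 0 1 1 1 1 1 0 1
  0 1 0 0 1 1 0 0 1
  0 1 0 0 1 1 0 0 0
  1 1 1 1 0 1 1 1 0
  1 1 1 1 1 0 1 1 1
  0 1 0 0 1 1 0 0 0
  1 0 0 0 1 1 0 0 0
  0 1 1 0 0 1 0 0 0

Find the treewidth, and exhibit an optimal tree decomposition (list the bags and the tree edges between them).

Treewidth 3.
One optimal decomposition is:
Bags: B1 = {1, 2, 5, 6}  B2 = {2, 4, 5, 6}  B3 = {2, 3, 5, 6}  B4 = {2, 3, 6, 9}  B5 = {2, 5, 6, 7}  B6 = {1, 5, 6, 8}
Tree: B1–B2, B1–B3, B3–B4, B3–B5, B1–B6

The largest bag has 4 vertices, giving width 3; this decomposition certifies tw(G) ≤ 3. On the other hand G contains the 4-clique {1, 5, 6, 8}. A clique must lie in a single bag of any decomposition, so no decomposition can have width below 3. Therefore the treewidth is 3.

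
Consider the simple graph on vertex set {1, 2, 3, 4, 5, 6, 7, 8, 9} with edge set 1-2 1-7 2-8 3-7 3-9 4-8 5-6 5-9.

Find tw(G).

1

A width-1 tree decomposition is:
Bags: B1 = {4, 8}  B2 = {2, 8}  B3 = {1, 2}  B4 = {1, 7}  B5 = {3, 7}  B6 = {3, 9}  B7 = {5, 9}  B8 = {5, 6}
Tree: B1–B2, B2–B3, B3–B4, B4–B5, B5–B6, B6–B7, B7–B8
The largest bag has 2 vertices, giving width 1; this decomposition certifies tw(G) ≤ 1. Since G has at least one edge (e.g. 4–8), it is not an edgeless graph, so tw(G) ≥ 1. Therefore the treewidth is 1.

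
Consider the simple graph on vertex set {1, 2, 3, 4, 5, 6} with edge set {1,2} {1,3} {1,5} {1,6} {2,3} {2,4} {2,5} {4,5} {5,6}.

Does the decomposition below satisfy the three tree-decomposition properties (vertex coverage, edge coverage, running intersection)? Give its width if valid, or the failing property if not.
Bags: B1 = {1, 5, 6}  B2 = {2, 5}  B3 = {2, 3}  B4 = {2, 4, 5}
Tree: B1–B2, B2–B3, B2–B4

No — edge (1,2) lies in no bag.

A tree decomposition must satisfy three properties: every vertex lies in some bag; for every edge, both endpoints lie together in some bag; and for every vertex, the bags containing it form a connected subtree. Here edge (1,2) lies in no bag, so the decomposition is invalid.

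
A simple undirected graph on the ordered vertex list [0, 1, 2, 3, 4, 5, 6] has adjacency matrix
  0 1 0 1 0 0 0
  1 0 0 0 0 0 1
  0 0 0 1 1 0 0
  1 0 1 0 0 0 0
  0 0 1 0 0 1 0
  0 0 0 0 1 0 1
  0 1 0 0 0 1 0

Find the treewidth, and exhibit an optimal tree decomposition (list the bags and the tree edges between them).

Treewidth 2.
One optimal decomposition is:
Bags: B1 = {4, 5, 6}  B2 = {1, 4, 6}  B3 = {0, 1, 4}  B4 = {0, 3, 4}  B5 = {2, 3, 4}
Tree: B1–B2, B2–B3, B3–B4, B4–B5

Every bag has size at most 3, so the width is 3 − 1 = 2 and tw(G) ≤ 2. For the lower bound, G contains the cycle 4–5–6–1–0–3–2–4, so G is not a forest; only forests have treewidth ≤ 1, hence tw(G) ≥ 2. Hence tw(G) = 2 exactly.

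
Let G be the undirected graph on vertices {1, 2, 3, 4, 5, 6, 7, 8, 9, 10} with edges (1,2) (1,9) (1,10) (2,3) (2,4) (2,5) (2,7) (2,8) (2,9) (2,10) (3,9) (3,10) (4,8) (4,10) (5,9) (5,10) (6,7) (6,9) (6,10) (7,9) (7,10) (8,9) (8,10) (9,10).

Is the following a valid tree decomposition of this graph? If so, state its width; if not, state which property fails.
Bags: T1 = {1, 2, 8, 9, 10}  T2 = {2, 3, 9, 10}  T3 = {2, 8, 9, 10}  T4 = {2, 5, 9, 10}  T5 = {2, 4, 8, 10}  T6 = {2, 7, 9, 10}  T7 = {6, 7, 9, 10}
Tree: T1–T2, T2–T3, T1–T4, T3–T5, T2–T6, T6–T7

No — bags containing vertex 8 are not connected in the tree.

A tree decomposition must satisfy three properties: every vertex lies in some bag; for every edge, both endpoints lie together in some bag; and for every vertex, the bags containing it form a connected subtree. Here bags containing vertex 8 are not connected in the tree, so the decomposition is invalid.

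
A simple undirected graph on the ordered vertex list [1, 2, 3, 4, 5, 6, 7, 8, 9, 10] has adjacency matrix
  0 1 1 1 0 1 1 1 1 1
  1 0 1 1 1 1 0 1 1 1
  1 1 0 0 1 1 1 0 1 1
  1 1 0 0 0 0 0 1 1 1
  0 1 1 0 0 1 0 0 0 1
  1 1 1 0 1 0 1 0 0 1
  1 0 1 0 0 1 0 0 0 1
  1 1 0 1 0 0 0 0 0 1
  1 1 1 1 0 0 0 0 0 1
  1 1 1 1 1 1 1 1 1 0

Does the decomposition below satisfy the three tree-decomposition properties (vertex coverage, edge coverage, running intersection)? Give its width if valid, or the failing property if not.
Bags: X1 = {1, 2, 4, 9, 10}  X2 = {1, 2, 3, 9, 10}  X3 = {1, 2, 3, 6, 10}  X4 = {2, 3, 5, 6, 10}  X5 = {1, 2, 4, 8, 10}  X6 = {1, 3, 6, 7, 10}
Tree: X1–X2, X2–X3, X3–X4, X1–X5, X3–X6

Yes; width 4.

Every vertex of G appears in some bag (union = {1, 2, 3, 4, 5, 6, 7, 8, 9, 10}); every edge is covered by a bag; and for each vertex v the set of bags containing v is connected in the bag tree. The decomposition is therefore valid. The largest bag has 5 vertices, so the width is 4.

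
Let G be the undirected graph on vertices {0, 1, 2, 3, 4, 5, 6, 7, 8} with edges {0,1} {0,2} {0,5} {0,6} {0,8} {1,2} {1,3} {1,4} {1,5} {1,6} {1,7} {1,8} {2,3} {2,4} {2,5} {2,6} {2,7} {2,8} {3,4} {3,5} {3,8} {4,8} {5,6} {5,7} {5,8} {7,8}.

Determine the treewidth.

4

A width-4 tree decomposition is:
Bags: B1 = {0, 1, 2, 5, 8}  B2 = {1, 2, 3, 5, 8}  B3 = {1, 2, 3, 4, 8}  B4 = {0, 1, 2, 5, 6}  B5 = {1, 2, 5, 7, 8}
Tree: B1–B2, B2–B3, B1–B4, B1–B5
Each bag holds 5 vertices, so the decomposition has width 4, which upper-bounds the treewidth. For the lower bound, the 5 vertices {1, 2, 3, 4, 8} are pairwise adjacent, and any tree decomposition puts a clique entirely inside one bag — forcing width ≥ 4. Hence tw(G) = 4 exactly.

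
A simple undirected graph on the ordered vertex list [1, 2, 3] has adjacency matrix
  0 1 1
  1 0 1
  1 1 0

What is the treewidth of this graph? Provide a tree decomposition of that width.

With just one bag of size 3, the width is 3 − 1 = 2, so tw(G) ≤ 2. For the lower bound, the 3 vertices {1, 2, 3} are pairwise adjacent, and any tree decomposition puts a clique entirely inside one bag — forcing width ≥ 2. Hence tw(G) = 2 exactly.

Treewidth 2.
One optimal decomposition is:
Bags: B1 = {1, 2, 3}
Tree: (single bag)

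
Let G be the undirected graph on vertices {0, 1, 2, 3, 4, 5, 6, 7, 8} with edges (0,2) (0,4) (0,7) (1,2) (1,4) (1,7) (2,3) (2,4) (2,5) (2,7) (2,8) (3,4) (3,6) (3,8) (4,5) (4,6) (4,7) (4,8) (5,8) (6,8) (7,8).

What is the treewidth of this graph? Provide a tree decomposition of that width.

The largest bag has 4 vertices, giving width 3; this decomposition certifies tw(G) ≤ 3. Conversely, {2, 3, 4, 8} is a clique of size 4, and the vertices of any clique must share a bag in every tree decomposition; so some bag has ≥ 4 vertices and tw(G) ≥ 3. Therefore the treewidth is 3.

Treewidth 3.
One optimal decomposition is:
Bags: B1 = {2, 4, 7, 8}  B2 = {2, 3, 4, 8}  B3 = {0, 2, 4, 7}  B4 = {1, 2, 4, 7}  B5 = {3, 4, 6, 8}  B6 = {2, 4, 5, 8}
Tree: B1–B2, B1–B3, B3–B4, B2–B5, B2–B6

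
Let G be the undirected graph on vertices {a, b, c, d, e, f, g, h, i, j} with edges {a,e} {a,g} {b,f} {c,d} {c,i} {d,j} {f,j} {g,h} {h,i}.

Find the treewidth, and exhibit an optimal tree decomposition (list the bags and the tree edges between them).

Treewidth 1.
Bags: B1 = {b, f}  B2 = {f, j}  B3 = {d, j}  B4 = {c, d}  B5 = {c, i}  B6 = {h, i}  B7 = {g, h}  B8 = {a, g}  B9 = {a, e}
Tree: B1–B2, B2–B3, B3–B4, B4–B5, B5–B6, B6–B7, B7–B8, B8–B9

Every bag has size at most 2, so the width is 2 − 1 = 1 and tw(G) ≤ 1. Any graph with an edge has treewidth ≥ 1, and G has the edge b–f. Combining the bounds, tw(G) = 1.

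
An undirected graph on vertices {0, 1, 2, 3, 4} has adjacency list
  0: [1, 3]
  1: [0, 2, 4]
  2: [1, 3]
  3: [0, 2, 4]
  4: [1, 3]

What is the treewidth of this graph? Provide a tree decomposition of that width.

Each bag holds 3 vertices, so the decomposition has width 2, which upper-bounds the treewidth. Since 3–0–1–4–3 is a cycle in G, G is not acyclic. Forests are exactly the graphs of treewidth ≤ 1, so tw(G) ≥ 2. Combining the bounds, tw(G) = 2.

Treewidth 2.
One such decomposition:
Bags: B1 = {0, 1, 3}  B2 = {1, 3, 4}  B3 = {1, 2, 3}
Tree: B1–B2, B2–B3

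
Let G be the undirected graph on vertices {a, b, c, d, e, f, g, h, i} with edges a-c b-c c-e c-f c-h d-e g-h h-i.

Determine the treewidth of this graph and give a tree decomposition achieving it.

Treewidth 1.
One such decomposition:
Bags: B1 = {c, e}  B2 = {d, e}  B3 = {c, f}  B4 = {a, c}  B5 = {c, h}  B6 = {h, i}  B7 = {b, c}  B8 = {g, h}
Tree: B1–B2, B1–B3, B1–B4, B3–B5, B5–B6, B1–B7, B5–B8

The largest bag has 2 vertices, giving width 1; this decomposition certifies tw(G) ≤ 1. G has an edge, so its treewidth is at least 1. Hence tw(G) = 1 exactly.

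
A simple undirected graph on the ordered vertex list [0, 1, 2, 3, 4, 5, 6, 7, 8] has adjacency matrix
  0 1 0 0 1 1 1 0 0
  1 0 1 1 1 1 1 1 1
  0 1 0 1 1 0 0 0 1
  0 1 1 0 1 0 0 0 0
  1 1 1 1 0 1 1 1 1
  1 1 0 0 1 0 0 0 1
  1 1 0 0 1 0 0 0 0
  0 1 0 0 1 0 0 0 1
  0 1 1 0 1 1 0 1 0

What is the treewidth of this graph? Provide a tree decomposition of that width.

Treewidth 3.
One optimal decomposition is:
Bags: B1 = {1, 4, 7, 8}  B2 = {1, 4, 5, 8}  B3 = {0, 1, 4, 5}  B4 = {0, 1, 4, 6}  B5 = {1, 2, 4, 8}  B6 = {1, 2, 3, 4}
Tree: B1–B2, B2–B3, B3–B4, B1–B5, B5–B6

Each bag holds 4 vertices, so the decomposition has width 3, which upper-bounds the treewidth. On the other hand G contains the 4-clique {0, 1, 4, 5}. A clique must lie in a single bag of any decomposition, so no decomposition can have width below 3. The upper and lower bounds meet at 3, so that is the treewidth.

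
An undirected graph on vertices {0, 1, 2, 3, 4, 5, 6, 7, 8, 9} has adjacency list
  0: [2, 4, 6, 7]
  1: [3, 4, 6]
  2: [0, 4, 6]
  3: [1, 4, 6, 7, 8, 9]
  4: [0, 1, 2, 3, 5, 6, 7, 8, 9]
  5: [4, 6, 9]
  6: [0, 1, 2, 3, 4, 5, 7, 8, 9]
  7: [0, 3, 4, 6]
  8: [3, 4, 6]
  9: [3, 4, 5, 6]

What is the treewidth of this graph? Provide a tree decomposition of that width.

Treewidth 3.
One such decomposition:
Bags: B1 = {3, 4, 6, 7}  B2 = {3, 4, 6, 9}  B3 = {1, 3, 4, 6}  B4 = {4, 5, 6, 9}  B5 = {0, 4, 6, 7}  B6 = {3, 4, 6, 8}  B7 = {0, 2, 4, 6}
Tree: B1–B2, B2–B3, B2–B4, B1–B5, B1–B6, B5–B7

The largest bag has 4 vertices, giving width 3; this decomposition certifies tw(G) ≤ 3. On the other hand G contains the 4-clique {0, 2, 4, 6}. A clique must lie in a single bag of any decomposition, so no decomposition can have width below 3. Hence tw(G) = 3 exactly.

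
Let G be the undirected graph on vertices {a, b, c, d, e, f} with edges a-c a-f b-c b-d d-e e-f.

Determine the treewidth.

2

A width-2 tree decomposition is:
Bags: B1 = {a, c, f}  B2 = {c, e, f}  B3 = {c, d, e}  B4 = {b, c, d}
Tree: B1–B2, B2–B3, B3–B4
Each bag holds 3 vertices, so the decomposition has width 2, which upper-bounds the treewidth. The edges c–a–f–e–d–b–c form a cycle, so G is not a tree and its treewidth is at least 2. The upper and lower bounds meet at 2, so that is the treewidth.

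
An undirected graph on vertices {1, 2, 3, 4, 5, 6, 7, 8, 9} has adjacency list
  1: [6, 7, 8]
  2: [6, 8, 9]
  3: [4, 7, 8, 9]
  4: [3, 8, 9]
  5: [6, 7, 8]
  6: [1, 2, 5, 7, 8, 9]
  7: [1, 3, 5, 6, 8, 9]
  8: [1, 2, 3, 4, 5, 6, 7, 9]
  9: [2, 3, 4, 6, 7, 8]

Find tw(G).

A width-3 tree decomposition is:
Bags: B1 = {3, 7, 8, 9}  B2 = {6, 7, 8, 9}  B3 = {2, 6, 8, 9}  B4 = {1, 6, 7, 8}  B5 = {5, 6, 7, 8}  B6 = {3, 4, 8, 9}
Tree: B1–B2, B2–B3, B2–B4, B4–B5, B1–B6
Every bag has size at most 4, so the width is 4 − 1 = 3 and tw(G) ≤ 3. Conversely, {3, 4, 8, 9} is a clique of size 4, and the vertices of any clique must share a bag in every tree decomposition; so some bag has ≥ 4 vertices and tw(G) ≥ 3. Hence tw(G) = 3 exactly.

3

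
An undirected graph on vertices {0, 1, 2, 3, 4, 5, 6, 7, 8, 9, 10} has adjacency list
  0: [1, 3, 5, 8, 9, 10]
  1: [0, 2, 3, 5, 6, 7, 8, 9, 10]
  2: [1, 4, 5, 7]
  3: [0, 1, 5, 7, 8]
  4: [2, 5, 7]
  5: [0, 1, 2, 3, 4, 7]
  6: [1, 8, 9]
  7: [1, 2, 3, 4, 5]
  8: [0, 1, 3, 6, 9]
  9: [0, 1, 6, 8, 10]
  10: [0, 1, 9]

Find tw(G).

A width-3 tree decomposition is:
Bags: B1 = {0, 1, 3, 5}  B2 = {1, 3, 5, 7}  B3 = {0, 1, 3, 8}  B4 = {0, 1, 8, 9}  B5 = {0, 1, 9, 10}  B6 = {1, 2, 5, 7}  B7 = {1, 6, 8, 9}  B8 = {2, 4, 5, 7}
Tree: B1–B2, B1–B3, B3–B4, B4–B5, B2–B6, B4–B7, B6–B8
Every bag has size at most 4, so the width is 4 − 1 = 3 and tw(G) ≤ 3. On the other hand G contains the 4-clique {0, 1, 8, 9}. A clique must lie in a single bag of any decomposition, so no decomposition can have width below 3. Combining the bounds, tw(G) = 3.

3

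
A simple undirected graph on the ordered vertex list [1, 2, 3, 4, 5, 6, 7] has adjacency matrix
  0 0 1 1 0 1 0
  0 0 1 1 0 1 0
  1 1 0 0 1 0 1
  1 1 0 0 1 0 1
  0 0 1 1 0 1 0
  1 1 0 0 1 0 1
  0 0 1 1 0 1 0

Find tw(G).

3

A width-3 tree decomposition is:
Bags: B1 = {3, 4, 6, 7}  B2 = {3, 4, 5, 6}  B3 = {1, 3, 4, 6}  B4 = {2, 3, 4, 6}
Tree: B1–B2, B2–B3, B3–B4
The largest bag has 4 vertices, giving width 3; this decomposition certifies tw(G) ≤ 3. For the lower bound: the 4 vertex sets {6,7}, {4,5}, {3}, {1} are disjoint, each induces a connected subgraph, and every pair is joined by at least one edge of G. Contracting each set to a single vertex therefore yields K_{4} as a minor, and since treewidth is minor-monotone, tw(G) ≥ tw(K_{4}) = 3. Combining the bounds, tw(G) = 3.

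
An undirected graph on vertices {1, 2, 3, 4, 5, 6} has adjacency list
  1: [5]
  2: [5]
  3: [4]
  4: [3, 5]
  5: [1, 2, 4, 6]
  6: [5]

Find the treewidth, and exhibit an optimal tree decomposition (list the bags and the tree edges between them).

Each bag holds 2 vertices, so the decomposition has width 1, which upper-bounds the treewidth. Since G has at least one edge (e.g. 5–1), it is not an edgeless graph, so tw(G) ≥ 1. Therefore the treewidth is 1.

Treewidth 1.
One optimal decomposition is:
Bags: B1 = {1, 5}  B2 = {2, 5}  B3 = {5, 6}  B4 = {4, 5}  B5 = {3, 4}
Tree: B1–B2, B1–B3, B2–B4, B4–B5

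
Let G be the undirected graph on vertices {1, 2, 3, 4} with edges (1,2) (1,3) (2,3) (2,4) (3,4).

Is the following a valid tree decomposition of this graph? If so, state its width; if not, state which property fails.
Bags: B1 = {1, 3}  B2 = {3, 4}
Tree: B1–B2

A tree decomposition must satisfy three properties: every vertex lies in some bag; for every edge, both endpoints lie together in some bag; and for every vertex, the bags containing it form a connected subtree. Here vertex 2 appears in no bag, so the decomposition is invalid.

No — vertex 2 appears in no bag.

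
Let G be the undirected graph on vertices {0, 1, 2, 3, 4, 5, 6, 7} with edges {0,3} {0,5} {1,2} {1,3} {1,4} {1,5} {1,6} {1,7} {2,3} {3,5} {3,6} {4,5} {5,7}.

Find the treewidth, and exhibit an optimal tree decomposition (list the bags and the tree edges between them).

Each bag holds 3 vertices, so the decomposition has width 2, which upper-bounds the treewidth. For the lower bound, the 3 vertices {0, 3, 5} are pairwise adjacent, and any tree decomposition puts a clique entirely inside one bag — forcing width ≥ 2. Combining the bounds, tw(G) = 2.

Treewidth 2.
One such decomposition:
Bags: B1 = {1, 5, 7}  B2 = {1, 3, 5}  B3 = {1, 2, 3}  B4 = {0, 3, 5}  B5 = {1, 3, 6}  B6 = {1, 4, 5}
Tree: B1–B2, B2–B3, B2–B4, B2–B5, B2–B6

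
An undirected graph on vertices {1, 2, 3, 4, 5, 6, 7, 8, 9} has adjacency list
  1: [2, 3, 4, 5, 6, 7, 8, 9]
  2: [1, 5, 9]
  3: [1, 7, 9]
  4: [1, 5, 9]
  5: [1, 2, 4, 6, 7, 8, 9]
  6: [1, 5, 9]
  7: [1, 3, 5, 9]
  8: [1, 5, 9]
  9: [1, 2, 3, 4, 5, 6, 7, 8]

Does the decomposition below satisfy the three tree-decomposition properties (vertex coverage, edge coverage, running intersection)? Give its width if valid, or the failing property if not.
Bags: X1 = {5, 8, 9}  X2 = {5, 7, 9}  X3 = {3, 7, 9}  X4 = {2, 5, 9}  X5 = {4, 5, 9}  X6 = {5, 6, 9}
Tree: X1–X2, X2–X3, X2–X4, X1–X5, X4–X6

No — vertex 1 appears in no bag.

A tree decomposition must satisfy three properties: every vertex lies in some bag; for every edge, both endpoints lie together in some bag; and for every vertex, the bags containing it form a connected subtree. Here vertex 1 appears in no bag, so the decomposition is invalid.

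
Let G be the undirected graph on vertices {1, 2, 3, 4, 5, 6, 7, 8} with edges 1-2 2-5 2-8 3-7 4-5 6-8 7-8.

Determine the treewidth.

1

A width-1 tree decomposition is:
Bags: B1 = {6, 8}  B2 = {2, 8}  B3 = {1, 2}  B4 = {7, 8}  B5 = {2, 5}  B6 = {3, 7}  B7 = {4, 5}
Tree: B1–B2, B2–B3, B2–B4, B2–B5, B4–B6, B5–B7
Every bag has size at most 2, so the width is 2 − 1 = 1 and tw(G) ≤ 1. Since G has at least one edge (e.g. 6–8), it is not an edgeless graph, so tw(G) ≥ 1. The upper and lower bounds meet at 1, so that is the treewidth.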